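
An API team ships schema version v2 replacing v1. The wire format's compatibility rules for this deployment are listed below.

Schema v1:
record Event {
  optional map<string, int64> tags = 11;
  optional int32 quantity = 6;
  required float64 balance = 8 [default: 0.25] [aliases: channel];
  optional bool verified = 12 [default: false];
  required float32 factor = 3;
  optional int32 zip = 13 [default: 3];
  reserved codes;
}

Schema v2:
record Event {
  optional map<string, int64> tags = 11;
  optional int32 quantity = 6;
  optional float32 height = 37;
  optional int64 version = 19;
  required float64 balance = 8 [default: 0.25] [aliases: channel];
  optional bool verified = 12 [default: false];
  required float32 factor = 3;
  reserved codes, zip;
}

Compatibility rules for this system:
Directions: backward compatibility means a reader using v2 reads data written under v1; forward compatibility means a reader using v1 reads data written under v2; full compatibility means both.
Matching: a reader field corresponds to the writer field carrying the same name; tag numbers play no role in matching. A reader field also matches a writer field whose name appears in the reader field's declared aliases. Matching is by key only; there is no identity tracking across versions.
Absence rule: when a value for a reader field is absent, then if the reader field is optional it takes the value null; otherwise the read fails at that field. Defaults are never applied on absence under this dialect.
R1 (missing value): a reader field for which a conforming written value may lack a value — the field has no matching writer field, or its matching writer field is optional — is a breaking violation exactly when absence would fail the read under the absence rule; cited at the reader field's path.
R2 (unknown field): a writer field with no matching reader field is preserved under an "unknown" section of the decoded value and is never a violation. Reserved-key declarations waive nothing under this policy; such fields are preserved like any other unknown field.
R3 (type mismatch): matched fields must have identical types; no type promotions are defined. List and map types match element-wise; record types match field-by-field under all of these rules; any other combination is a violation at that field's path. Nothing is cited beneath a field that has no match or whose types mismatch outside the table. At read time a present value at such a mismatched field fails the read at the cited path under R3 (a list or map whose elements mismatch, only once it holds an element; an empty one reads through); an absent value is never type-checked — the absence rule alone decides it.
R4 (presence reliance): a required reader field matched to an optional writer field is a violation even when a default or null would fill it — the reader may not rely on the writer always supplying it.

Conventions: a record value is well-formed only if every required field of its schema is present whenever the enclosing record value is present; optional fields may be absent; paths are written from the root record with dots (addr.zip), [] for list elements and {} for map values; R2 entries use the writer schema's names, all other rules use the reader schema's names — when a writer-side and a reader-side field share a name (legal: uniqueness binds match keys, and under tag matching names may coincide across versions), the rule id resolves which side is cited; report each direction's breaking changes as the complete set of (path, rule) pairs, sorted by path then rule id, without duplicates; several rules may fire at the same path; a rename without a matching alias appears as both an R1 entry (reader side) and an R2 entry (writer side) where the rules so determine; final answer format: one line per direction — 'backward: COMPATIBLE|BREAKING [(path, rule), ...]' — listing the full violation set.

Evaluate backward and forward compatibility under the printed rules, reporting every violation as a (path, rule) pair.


arrows below run writer -> reader for Event
backward on Event — v2 reading data written by v1:
  tags: map<string, int64> -> map<string, int64>, writer optional; from tags
  quantity: int32 -> int32, writer optional; from quantity
  height: no writer-side match
  version: no writer-side match
  balance: float64 -> float64, writer required; from balance
  verified: bool -> bool, writer optional; from verified
  factor: float32 -> float32, writer required; from factor
  zip (writer side), unknown to reader
  => backward: COMPATIBLE
forward on Event — v1 reading data written by v2:
  tags: map<string, int64> -> map<string, int64>, writer optional; from tags
  quantity: int32 -> int32, writer optional; from quantity
  balance: float64 -> float64, writer required; from balance
  verified: bool -> bool, writer optional; from verified
  factor: float32 -> float32, writer required; from factor
  zip: no writer-side match
  height (writer side), unknown to reader
  version (writer side), unknown to reader
  => forward: COMPATIBLE

backward: COMPATIBLE []; forward: COMPATIBLE []


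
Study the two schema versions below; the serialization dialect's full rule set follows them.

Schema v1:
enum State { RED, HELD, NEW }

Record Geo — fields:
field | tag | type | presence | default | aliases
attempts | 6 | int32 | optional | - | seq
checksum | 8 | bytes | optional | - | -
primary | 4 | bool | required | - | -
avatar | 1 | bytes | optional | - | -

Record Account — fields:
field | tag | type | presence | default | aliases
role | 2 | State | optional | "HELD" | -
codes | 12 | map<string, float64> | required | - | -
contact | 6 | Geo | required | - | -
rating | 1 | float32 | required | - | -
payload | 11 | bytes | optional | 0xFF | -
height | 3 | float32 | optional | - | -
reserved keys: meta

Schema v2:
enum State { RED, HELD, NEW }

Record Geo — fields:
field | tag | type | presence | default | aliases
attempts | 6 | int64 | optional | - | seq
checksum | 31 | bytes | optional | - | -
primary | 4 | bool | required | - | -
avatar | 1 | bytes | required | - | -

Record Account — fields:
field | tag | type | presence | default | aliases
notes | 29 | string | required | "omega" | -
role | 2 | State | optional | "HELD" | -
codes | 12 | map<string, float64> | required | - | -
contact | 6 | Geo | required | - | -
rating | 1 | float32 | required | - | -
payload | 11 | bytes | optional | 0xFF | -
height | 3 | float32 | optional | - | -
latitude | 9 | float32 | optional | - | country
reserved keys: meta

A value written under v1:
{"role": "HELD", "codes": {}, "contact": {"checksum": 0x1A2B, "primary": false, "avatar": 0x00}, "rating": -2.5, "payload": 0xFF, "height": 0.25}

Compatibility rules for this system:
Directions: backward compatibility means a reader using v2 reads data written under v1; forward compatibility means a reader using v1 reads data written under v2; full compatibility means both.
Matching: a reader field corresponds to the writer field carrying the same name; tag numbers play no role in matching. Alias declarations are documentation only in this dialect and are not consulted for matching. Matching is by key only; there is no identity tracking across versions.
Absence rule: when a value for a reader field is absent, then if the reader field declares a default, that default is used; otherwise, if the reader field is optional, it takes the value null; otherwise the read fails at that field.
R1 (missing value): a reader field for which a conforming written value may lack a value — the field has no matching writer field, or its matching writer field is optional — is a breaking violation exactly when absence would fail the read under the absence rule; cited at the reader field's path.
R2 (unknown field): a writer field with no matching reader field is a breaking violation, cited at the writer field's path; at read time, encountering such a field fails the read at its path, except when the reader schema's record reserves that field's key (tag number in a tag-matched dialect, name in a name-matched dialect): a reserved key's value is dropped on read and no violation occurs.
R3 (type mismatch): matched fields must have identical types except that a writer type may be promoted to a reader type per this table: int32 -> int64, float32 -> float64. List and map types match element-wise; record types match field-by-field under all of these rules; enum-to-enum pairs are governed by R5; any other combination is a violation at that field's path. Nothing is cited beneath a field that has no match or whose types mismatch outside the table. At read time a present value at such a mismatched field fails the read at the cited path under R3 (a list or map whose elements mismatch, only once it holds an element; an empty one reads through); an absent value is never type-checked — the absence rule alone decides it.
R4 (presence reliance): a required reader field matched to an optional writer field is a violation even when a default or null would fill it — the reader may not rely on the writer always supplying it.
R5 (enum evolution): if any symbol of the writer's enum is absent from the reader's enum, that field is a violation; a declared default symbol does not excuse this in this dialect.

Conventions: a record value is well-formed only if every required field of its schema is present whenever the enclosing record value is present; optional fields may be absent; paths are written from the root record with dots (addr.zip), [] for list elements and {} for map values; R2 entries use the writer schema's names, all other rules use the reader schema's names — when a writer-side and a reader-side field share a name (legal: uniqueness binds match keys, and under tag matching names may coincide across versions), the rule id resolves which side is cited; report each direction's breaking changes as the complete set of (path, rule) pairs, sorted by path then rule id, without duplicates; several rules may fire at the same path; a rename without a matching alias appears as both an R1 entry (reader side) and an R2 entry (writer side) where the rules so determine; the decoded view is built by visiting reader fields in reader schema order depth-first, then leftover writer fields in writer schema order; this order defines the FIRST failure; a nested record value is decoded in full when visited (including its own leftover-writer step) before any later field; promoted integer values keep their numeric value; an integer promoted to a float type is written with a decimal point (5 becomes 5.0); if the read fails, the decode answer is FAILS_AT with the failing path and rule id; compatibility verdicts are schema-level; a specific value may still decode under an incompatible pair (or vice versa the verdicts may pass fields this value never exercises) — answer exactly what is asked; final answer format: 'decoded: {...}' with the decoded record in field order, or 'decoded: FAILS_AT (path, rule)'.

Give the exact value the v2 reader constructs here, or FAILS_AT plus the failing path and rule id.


arrows below run writer -> reader for Account
decode walk for Account under reader schema v2:
  notes := "omega" (absent -> default)
  role := "HELD"
  codes := {}
  contact.attempts := null (absent, optional -> null)
  contact.checksum := 0x1A2B
  contact.primary := false
  contact.avatar := 0x00
  rating := -2.5
  payload := 0xFF
  height := 0.25
  latitude := null (absent, optional -> null)
  => decoded: {"notes": "omega", "role": "HELD", "codes": {}, "contact": {"attempts": null, "checksum": 0x1A2B, "primary": false, "avatar": 0x00}, "rating": -2.5, "payload": 0xFF, "height": 0.25, "latitude": null}
checking off the Account differences that do not matter here:
  field avatar in record Geo: optional changed to required -> affects the rule determinations only; this particular Account value decodes identically
  field checksum in record Geo: tag 8 changed to 31 -> no rule fires on it and the decoded Account view is identical with or without it
  field attempts in record Geo: type int32 changed to int64 -> affects the rule determinations only; this particular Account value decodes identically

decoded: {"notes": "omega", "role": "HELD", "codes": {}, "contact": {"attempts": null, "checksum": 0x1A2B, "primary": false, "avatar": 0x00}, "rating": -2.5, "payload": 0xFF, "height": 0.25, "latitude": null}


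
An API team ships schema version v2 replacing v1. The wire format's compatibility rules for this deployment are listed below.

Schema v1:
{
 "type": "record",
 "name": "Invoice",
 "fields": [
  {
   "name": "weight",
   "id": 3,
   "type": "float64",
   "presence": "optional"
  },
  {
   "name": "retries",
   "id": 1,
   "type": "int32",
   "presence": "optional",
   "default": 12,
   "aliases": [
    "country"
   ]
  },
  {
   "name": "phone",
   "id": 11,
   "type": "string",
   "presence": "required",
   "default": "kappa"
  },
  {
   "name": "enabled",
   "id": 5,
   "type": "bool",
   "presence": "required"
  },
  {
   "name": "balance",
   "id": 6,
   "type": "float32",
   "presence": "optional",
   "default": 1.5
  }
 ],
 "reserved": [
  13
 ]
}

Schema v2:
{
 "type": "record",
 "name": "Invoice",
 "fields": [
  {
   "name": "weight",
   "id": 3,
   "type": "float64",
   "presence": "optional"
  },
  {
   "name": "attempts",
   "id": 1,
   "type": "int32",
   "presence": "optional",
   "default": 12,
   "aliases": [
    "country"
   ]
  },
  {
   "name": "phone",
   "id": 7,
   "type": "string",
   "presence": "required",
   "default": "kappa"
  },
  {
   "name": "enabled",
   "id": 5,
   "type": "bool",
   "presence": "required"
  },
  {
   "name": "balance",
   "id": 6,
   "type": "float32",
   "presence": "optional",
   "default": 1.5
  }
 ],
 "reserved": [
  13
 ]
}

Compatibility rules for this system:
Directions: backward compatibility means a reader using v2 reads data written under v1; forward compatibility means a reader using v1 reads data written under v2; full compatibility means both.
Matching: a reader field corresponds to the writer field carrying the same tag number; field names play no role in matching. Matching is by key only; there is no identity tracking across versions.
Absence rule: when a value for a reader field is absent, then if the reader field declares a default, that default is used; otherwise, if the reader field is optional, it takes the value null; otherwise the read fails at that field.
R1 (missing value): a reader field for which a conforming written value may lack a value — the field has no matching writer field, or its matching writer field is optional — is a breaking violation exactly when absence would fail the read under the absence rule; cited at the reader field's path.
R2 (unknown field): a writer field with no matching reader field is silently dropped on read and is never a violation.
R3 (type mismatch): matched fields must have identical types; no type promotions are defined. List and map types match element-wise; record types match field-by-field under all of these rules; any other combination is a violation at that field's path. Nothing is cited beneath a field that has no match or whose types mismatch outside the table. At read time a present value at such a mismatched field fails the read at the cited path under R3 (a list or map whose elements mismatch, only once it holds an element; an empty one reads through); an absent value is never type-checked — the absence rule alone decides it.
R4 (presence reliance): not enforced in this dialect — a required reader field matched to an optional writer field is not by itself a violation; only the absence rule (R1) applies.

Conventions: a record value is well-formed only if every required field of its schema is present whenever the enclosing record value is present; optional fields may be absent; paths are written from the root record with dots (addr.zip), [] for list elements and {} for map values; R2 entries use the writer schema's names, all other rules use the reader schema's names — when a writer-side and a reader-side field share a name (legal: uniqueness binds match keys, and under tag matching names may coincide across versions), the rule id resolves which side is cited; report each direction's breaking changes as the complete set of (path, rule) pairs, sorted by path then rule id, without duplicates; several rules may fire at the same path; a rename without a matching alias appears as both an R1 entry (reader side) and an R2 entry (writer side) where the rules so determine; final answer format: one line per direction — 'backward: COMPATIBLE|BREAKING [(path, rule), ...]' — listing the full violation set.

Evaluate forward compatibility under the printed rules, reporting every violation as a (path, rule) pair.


forward: COMPATIBLE []

each type pair in Invoice: writer, then reader
forward on Invoice — v1 reading data written by v2:
  float64 -> float64, writer optional: weight aligns to weight
  int32 -> int32, writer optional: retries aligns to attempts
  phone: no writer match
  bool -> bool, writer required: enabled aligns to enabled
  float32 -> float32, writer optional: balance aligns to balance
  phone (writer side), unknown to reader
  nothing fires on Invoice: forward is COMPATIBLE
ruling out the remaining Invoice differences:
  field phone in record Invoice: tag 11 changed to 7 -> no rule fires on it in Invoice's dialect; the asked verdict holds
  renamed field retries to attempts in record Invoice -> no rule fires on it in Invoice's dialect; the asked verdict holds


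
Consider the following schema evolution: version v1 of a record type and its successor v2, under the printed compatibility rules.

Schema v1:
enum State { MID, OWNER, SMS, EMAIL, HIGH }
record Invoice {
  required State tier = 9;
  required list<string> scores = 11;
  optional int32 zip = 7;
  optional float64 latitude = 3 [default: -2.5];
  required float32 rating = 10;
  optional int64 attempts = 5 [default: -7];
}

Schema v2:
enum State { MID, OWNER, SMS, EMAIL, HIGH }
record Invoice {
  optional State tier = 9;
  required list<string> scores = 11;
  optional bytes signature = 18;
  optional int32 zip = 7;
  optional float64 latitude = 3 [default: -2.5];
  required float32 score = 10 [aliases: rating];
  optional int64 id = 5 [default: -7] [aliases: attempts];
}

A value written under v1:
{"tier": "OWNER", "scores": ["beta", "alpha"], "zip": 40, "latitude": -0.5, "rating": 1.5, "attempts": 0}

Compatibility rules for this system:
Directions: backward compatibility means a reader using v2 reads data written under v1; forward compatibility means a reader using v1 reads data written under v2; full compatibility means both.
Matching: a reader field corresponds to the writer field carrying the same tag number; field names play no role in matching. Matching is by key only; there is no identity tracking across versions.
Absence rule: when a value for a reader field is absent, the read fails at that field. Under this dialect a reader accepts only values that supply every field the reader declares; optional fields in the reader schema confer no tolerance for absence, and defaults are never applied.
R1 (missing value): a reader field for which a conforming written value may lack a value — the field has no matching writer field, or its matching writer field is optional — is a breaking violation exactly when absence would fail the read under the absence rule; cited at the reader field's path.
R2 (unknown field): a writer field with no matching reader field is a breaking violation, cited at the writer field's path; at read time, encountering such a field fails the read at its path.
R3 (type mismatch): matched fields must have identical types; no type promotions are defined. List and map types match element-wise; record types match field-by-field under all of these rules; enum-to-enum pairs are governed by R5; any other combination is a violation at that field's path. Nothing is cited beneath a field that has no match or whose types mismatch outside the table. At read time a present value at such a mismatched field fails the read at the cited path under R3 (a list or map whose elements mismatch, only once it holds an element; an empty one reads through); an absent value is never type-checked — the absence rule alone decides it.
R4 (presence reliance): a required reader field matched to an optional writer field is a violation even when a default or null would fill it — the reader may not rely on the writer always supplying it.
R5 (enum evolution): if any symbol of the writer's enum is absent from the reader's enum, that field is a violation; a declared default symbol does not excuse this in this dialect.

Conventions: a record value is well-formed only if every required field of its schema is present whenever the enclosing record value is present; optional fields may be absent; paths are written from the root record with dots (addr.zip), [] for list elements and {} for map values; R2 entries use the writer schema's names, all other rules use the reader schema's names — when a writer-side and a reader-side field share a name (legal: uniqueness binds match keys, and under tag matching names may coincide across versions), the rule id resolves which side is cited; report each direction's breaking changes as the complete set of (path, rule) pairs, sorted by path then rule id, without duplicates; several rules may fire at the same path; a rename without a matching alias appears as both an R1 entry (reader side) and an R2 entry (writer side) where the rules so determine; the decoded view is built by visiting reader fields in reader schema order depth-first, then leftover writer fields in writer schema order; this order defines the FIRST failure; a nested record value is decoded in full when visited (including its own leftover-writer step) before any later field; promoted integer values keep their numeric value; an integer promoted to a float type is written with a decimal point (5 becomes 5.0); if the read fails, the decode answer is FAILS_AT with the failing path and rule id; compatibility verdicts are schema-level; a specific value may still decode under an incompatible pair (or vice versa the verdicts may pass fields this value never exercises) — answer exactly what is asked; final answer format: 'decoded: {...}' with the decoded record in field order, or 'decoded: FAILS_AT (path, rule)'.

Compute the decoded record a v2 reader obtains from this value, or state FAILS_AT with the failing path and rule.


arrows below run writer -> reader for Invoice
migrating the Invoice value to v2:
  tier := "OWNER"
  scores := ["beta", "alpha"]
  read fails at signature under R1 (no fill)
  => FAILS_AT (signature, R1)
diffs on Invoice not affecting the asked answer:
  field tier in record Invoice: required changed to optional -> affects the rule determinations only; this particular Invoice value decodes identically
  renamed field rating to score in record Invoice (alias rating declared on the renamed field) -> inert under this dialect — no rule fires on Invoice and the result does not move
  renamed field attempts to id in record Invoice (alias attempts declared on the renamed field) -> affects the rule determinations only; this particular Invoice value decodes identically

decoded: FAILS_AT (signature, R1)


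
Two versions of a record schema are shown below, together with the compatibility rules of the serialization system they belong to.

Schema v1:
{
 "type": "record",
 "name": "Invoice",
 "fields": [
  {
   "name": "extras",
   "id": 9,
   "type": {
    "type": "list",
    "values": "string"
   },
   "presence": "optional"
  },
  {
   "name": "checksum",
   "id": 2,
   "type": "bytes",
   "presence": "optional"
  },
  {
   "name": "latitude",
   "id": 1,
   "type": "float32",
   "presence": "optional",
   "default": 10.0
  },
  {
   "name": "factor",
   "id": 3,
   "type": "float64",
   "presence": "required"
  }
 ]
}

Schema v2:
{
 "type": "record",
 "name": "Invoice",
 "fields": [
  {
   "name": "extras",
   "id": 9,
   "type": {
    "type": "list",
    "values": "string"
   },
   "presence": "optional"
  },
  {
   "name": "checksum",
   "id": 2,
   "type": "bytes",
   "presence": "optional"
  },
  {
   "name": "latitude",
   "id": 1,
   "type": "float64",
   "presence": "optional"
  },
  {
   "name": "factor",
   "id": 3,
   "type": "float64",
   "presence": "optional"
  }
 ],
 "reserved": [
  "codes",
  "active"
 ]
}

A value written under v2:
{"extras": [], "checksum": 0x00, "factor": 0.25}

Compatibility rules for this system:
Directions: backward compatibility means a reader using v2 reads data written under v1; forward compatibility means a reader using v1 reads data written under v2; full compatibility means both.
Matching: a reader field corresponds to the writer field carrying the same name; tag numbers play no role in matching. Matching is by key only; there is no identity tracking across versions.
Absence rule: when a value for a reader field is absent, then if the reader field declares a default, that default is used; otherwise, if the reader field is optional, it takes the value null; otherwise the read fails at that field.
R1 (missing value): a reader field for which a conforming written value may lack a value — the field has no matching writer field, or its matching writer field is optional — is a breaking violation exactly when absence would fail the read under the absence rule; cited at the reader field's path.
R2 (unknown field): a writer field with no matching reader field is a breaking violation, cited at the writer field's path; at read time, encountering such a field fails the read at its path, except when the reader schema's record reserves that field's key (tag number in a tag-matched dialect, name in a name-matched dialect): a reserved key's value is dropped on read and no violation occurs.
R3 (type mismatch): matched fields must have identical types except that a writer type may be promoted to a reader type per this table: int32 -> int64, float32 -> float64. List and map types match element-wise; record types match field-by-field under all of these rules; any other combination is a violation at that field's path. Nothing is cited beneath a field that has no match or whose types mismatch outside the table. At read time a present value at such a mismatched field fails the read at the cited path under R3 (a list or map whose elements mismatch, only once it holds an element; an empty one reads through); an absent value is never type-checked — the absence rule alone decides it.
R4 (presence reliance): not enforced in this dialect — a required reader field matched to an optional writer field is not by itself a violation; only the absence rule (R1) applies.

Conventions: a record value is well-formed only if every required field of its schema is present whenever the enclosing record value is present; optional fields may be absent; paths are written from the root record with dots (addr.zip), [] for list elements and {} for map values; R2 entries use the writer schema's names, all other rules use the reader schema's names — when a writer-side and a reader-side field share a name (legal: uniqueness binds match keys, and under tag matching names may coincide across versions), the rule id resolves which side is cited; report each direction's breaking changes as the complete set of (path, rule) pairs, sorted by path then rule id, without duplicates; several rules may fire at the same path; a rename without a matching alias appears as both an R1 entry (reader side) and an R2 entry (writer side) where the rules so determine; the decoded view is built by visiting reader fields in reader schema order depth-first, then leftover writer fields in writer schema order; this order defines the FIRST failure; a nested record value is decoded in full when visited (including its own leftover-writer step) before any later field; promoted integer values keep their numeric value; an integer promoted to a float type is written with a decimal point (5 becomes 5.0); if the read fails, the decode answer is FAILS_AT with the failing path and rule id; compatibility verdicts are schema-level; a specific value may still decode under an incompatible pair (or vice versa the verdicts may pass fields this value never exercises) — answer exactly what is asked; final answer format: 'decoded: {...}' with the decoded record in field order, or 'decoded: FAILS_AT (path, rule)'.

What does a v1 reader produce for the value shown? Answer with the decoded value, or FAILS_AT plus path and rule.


each type pair in Invoice: writer, then reader
decode (reader v1):
  extras := []
  checksum := 0x00
  latitude := 10.0 (missing; default applied)
  factor := 0.25
  => decoded: {"extras": [], "checksum": 0x00, "latitude": 10.0, "factor": 0.25}
checking off the Invoice differences that do not matter here:
  field latitude in record Invoice: type float32 changed to float64 (its default is dropped) -> affects the rule determinations only; this particular Invoice value decodes identically
  field factor in record Invoice: required changed to optional -> affects the rule determinations only; this particular Invoice value decodes identically

decoded: {"extras": [], "checksum": 0x00, "latitude": 10.0, "factor": 0.25}


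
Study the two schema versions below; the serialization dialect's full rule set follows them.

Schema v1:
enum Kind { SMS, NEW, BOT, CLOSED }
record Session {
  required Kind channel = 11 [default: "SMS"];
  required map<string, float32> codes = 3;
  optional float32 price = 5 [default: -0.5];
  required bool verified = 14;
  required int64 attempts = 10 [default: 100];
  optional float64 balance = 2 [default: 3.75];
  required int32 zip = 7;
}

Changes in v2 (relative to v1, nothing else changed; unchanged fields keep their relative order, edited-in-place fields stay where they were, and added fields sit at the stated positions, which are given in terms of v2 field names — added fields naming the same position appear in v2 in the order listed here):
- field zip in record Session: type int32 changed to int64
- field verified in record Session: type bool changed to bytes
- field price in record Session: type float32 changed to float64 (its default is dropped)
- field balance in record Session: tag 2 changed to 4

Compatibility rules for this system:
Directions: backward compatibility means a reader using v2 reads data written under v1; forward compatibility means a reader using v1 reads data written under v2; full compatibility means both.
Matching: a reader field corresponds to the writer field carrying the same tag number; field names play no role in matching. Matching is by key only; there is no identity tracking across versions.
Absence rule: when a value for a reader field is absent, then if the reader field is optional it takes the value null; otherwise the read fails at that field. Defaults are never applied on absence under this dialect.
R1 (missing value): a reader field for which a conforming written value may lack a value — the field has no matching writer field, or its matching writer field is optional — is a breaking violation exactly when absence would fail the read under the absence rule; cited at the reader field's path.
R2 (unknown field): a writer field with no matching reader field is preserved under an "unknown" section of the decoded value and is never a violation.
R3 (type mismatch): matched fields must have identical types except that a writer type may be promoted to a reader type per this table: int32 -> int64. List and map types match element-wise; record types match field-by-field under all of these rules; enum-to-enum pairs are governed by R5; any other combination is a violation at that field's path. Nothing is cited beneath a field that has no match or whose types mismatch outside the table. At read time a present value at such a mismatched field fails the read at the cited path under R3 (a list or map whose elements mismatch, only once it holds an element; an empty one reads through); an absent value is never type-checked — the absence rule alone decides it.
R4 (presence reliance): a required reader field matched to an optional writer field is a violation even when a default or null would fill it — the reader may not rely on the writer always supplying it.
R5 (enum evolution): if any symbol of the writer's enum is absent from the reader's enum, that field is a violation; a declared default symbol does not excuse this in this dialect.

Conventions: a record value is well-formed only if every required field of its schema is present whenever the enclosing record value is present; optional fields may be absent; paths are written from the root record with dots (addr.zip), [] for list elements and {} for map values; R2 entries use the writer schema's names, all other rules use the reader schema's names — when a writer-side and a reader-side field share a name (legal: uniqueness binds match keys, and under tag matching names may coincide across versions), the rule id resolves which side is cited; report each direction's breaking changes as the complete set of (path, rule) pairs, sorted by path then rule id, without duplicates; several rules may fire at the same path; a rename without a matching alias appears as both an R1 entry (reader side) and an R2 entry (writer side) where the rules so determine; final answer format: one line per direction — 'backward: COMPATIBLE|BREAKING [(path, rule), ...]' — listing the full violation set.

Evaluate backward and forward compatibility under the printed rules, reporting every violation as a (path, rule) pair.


the writer's type comes first in each Session pair
checking backward for Session: reader v2 against writer v1:
  channel <- channel (Kind -> Kind, writer required)
  codes <- codes (map<string, float32> -> map<string, float32>, writer required)
  price <- price (float32 -> float64, writer optional)
  verified <- verified (bool -> bytes, writer required)
  attempts <- attempts (int64 -> int64, writer required)
  balance: no writer-side match
  zip <- zip (int32 -> int64, writer required)
  writer field balance has no reader counterpart
  rule R3 violated at price
  rule R3 violated at verified
  backward on Session therefore BREAKING (2)
checking forward for Session: reader v1 against writer v2:
  channel <- channel (Kind -> Kind, writer required)
  codes <- codes (map<string, float32> -> map<string, float32>, writer required)
  price <- price (float64 -> float32, writer optional)
  verified <- verified (bytes -> bool, writer required)
  attempts <- attempts (int64 -> int64, writer required)
  balance: no writer-side match
  zip <- zip (int64 -> int32, writer required)
  writer field balance has no reader counterpart
  rule R3 violated at price
  rule R3 violated at verified
  rule R3 violated at zip
  forward on Session therefore BREAKING (3)

backward: BREAKING [(price, R3), (verified, R3)]; forward: BREAKING [(price, R3), (verified, R3), (zip, R3)]


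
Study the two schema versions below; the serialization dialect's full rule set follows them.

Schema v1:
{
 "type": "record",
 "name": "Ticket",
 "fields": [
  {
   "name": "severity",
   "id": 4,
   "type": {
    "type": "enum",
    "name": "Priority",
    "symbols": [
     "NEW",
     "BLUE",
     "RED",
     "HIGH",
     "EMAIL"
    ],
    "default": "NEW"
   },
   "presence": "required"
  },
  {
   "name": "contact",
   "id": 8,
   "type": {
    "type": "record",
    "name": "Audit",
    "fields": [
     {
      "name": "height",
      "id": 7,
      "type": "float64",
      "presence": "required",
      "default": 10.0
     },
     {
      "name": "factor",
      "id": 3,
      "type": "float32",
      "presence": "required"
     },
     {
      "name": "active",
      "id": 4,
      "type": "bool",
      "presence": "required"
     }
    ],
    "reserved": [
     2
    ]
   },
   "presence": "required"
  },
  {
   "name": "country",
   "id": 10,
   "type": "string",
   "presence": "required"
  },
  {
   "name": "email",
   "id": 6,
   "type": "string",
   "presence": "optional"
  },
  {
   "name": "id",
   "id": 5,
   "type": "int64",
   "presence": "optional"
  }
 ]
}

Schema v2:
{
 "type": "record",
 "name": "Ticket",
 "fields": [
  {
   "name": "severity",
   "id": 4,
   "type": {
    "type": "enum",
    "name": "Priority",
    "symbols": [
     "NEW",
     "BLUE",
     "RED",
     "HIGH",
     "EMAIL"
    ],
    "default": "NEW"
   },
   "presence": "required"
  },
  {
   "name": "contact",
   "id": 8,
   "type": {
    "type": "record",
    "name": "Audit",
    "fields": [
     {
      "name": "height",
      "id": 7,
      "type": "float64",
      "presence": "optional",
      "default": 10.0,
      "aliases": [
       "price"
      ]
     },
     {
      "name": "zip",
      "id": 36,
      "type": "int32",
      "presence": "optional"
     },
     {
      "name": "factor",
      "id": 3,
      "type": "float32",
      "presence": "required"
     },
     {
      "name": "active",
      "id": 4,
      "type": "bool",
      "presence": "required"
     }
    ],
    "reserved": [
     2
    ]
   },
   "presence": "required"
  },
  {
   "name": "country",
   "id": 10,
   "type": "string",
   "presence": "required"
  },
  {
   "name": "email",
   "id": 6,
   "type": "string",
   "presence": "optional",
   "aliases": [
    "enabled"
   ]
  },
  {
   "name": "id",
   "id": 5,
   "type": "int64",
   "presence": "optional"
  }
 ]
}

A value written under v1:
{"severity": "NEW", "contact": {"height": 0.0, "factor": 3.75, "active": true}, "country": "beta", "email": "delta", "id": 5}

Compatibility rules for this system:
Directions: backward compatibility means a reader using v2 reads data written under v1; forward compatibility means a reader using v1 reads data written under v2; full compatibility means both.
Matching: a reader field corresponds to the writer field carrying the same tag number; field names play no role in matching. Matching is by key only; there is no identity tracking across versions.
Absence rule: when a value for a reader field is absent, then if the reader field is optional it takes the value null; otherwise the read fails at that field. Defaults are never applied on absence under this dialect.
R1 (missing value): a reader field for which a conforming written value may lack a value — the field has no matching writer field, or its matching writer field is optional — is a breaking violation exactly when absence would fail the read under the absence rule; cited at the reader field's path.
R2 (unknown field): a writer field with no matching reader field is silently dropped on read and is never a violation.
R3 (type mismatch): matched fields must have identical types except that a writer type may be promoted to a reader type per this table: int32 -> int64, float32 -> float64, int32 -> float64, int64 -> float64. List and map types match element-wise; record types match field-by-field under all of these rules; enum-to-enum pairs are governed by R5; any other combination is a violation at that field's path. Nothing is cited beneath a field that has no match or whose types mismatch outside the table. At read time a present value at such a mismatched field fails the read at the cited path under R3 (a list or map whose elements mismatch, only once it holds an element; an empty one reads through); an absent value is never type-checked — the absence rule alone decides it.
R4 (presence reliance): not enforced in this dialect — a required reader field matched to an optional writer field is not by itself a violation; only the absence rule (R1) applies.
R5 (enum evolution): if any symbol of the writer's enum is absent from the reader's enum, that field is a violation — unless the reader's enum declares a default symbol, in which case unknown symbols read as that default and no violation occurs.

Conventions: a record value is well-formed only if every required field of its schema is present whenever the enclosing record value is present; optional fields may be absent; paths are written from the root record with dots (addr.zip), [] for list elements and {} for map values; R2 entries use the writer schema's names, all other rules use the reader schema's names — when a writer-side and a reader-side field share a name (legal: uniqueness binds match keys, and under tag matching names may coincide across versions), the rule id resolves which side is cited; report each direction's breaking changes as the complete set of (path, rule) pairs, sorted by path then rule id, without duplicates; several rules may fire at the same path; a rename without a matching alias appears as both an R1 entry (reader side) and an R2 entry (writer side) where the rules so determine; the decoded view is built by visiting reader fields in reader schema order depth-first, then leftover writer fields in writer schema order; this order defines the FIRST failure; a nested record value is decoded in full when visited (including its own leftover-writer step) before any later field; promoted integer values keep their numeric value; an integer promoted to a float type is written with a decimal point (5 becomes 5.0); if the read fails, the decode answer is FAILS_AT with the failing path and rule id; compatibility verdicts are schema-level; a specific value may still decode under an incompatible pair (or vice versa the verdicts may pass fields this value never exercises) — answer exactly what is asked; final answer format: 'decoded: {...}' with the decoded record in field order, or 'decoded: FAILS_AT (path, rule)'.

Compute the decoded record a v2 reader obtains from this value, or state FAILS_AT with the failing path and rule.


decoded: {"severity": "NEW", "contact": {"height": 0.0, "zip": null, "factor": 3.75, "active": true}, "country": "beta", "email": "delta", "id": 5}

each type pair in Ticket: writer, then reader
migrating the Ticket value to v2:
  severity := "NEW"
  contact.height := 0.0
  contact.zip := null (not supplied -> null)
  contact.factor := 3.75
  contact.active := true
  country := "beta"
  email := "delta"
  id := 5
  => decoded: {"severity": "NEW", "contact": {"height": 0.0, "zip": null, "factor": 3.75, "active": true}, "country": "beta", "email": "delta", "id": 5}
the other Ticket changes do not affect what is asked:
  field height in record Audit: required changed to optional -> shifts the Ticket verdicts, not this decode
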